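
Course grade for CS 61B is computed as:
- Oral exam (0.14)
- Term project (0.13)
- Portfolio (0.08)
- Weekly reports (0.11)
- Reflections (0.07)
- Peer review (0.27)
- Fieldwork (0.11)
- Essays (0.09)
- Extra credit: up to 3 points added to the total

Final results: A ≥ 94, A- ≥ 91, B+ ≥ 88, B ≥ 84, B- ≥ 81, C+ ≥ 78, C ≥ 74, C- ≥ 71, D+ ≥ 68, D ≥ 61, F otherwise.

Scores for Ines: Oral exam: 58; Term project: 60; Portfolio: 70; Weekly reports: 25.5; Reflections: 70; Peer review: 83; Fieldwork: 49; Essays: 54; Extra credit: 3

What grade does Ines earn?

D

Weighted total:
  Oral exam 58 × 0.14 = 8.12
  Term project 60 × 0.13 = 7.8
  Portfolio 70 × 0.08 = 5.6
  Weekly reports 25.5 × 0.11 = 2.805
  Reflections 70 × 0.07 = 4.9
  Peer review 83 × 0.27 = 22.41
  Fieldwork 49 × 0.11 = 5.39
  Essays 54 × 0.09 = 4.86
Sum = 61.885
Extra credit: 61.885 + 3 = 64.885
64.885 is ≥ 61 and < 68 → D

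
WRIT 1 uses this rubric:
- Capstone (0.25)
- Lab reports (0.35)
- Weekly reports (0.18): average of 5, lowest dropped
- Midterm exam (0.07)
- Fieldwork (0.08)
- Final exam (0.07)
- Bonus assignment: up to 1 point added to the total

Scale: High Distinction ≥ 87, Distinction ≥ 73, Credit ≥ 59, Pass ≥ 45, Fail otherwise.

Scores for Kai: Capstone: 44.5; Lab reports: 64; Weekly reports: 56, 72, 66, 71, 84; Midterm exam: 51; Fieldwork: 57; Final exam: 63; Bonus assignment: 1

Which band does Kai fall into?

Weekly reports: drop 56 → average of remaining 4 = 293/4 = 73.25
Weighted total:
  Capstone 44.5 × 0.25 = 11.125
  Lab reports 64 × 0.35 = 22.4
  Weekly reports 73.25 × 0.18 = 13.185
  Midterm exam 51 × 0.07 = 3.57
  Fieldwork 57 × 0.08 = 4.56
  Final exam 63 × 0.07 = 4.41
Sum = 59.25
Bonus assignment: 59.25 + 1 = 60.25
60.25 is ≥ 59 and < 73 → Credit

Credit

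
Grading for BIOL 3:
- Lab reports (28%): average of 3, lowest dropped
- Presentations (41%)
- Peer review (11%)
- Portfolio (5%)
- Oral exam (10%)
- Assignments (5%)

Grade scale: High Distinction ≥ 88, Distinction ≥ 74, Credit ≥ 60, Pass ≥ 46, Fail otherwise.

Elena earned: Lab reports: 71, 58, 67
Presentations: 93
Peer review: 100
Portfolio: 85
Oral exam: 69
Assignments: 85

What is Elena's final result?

Distinction

Lab reports: drop 58 → average of remaining 2 = 138/2 = 69
Weighted total:
  Lab reports 69 × 0.28 = 19.32
  Presentations 93 × 0.41 = 38.13
  Peer review 100 × 0.11 = 11
  Portfolio 85 × 0.05 = 4.25
  Oral exam 69 × 0.1 = 6.9
  Assignments 85 × 0.05 = 4.25
Sum = 83.85
83.85 is ≥ 74 and < 88 → Distinction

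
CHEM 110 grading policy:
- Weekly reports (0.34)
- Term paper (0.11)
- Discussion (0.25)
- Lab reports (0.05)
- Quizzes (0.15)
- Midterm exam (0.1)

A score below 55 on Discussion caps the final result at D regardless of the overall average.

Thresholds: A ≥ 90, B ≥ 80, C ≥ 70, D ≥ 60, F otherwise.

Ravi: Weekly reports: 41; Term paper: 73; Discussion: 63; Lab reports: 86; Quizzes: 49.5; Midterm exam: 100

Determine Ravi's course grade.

Discussion score 63 ≥ 55: minimum met.
Weighted total:
  Weekly reports 41 × 0.34 = 13.94
  Term paper 73 × 0.11 = 8.03
  Discussion 63 × 0.25 = 15.75
  Lab reports 86 × 0.05 = 4.3
  Quizzes 49.5 × 0.15 = 7.425
  Midterm exam 100 × 0.1 = 10
Sum = 59.445
59.445 < 60 → F

F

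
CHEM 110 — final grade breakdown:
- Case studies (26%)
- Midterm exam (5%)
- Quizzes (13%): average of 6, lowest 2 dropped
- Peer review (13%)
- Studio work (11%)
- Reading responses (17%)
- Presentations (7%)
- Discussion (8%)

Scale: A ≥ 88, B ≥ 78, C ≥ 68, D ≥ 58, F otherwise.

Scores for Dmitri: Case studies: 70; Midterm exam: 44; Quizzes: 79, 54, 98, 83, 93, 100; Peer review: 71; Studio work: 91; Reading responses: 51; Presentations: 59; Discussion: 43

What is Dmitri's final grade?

Quizzes: drop 54, 79 → average of remaining 4 = 374/4 = 93.5
Weighted total:
  Case studies 70 × 0.26 = 18.2
  Midterm exam 44 × 0.05 = 2.2
  Quizzes 93.5 × 0.13 = 12.155
  Peer review 71 × 0.13 = 9.23
  Studio work 91 × 0.11 = 10.01
  Reading responses 51 × 0.17 = 8.67
  Presentations 59 × 0.07 = 4.13
  Discussion 43 × 0.08 = 3.44
Sum = 68.035
68.035 is ≥ 68 and < 78 → C

C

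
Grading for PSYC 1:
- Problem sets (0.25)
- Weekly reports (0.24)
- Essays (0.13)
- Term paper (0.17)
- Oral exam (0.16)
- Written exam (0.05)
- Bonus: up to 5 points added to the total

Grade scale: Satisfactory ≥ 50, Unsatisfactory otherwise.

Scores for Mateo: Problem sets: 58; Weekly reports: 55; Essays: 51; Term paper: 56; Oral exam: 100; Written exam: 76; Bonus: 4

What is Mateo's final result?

Weighted total:
  Problem sets 58 × 0.25 = 14.5
  Weekly reports 55 × 0.24 = 13.2
  Essays 51 × 0.13 = 6.63
  Term paper 56 × 0.17 = 9.52
  Oral exam 100 × 0.16 = 16
  Written exam 76 × 0.05 = 3.8
Sum = 63.65
Bonus: 63.65 + 4 = 67.65
67.65 ≥ 50 → Satisfactory

Satisfactory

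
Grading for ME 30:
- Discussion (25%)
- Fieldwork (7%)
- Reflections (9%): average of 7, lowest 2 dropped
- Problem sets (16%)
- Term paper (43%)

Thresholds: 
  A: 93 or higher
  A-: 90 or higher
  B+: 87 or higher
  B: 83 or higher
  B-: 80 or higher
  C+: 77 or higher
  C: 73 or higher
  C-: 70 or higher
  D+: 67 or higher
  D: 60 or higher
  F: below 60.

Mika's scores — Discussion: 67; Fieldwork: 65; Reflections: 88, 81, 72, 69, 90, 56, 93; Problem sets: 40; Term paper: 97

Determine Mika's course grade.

C+

Reflections: drop 56, 69 → average of remaining 5 = 424/5 = 84.8
Weighted total:
  Discussion 67 × 0.25 = 16.75
  Fieldwork 65 × 0.07 = 4.55
  Reflections 84.8 × 0.09 = 7.632
  Problem sets 40 × 0.16 = 6.4
  Term paper 97 × 0.43 = 41.71
Sum = 77.042
77.042 is ≥ 77 and < 80 → C+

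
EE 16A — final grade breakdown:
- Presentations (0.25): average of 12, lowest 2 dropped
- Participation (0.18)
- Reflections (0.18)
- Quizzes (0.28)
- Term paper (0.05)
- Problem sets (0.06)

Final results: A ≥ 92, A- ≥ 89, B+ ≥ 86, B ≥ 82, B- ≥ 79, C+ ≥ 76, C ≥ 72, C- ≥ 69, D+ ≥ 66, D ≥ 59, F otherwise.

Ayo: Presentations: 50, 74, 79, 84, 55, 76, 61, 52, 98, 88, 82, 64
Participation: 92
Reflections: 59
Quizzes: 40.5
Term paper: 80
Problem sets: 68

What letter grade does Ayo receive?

D

Presentations: drop 50, 52 → average of remaining 10 = 761/10 = 76.1
Weighted total:
  Presentations 76.1 × 0.25 = 19.025
  Participation 92 × 0.18 = 16.56
  Reflections 59 × 0.18 = 10.62
  Quizzes 40.5 × 0.28 = 11.34
  Term paper 80 × 0.05 = 4
  Problem sets 68 × 0.06 = 4.08
Sum = 65.625
65.625 is ≥ 59 and < 66 → D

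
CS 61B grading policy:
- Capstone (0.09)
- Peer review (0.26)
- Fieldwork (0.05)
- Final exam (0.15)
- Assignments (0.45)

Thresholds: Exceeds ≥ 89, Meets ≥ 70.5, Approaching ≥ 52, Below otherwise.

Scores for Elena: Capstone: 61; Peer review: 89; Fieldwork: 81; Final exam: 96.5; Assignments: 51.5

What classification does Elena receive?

Approaching

Weighted total:
  Capstone 61 × 0.09 = 5.49
  Peer review 89 × 0.26 = 23.14
  Fieldwork 81 × 0.05 = 4.05
  Final exam 96.5 × 0.15 = 14.475
  Assignments 51.5 × 0.45 = 23.175
Sum = 70.33
70.33 is ≥ 52 and < 70.5 → Approaching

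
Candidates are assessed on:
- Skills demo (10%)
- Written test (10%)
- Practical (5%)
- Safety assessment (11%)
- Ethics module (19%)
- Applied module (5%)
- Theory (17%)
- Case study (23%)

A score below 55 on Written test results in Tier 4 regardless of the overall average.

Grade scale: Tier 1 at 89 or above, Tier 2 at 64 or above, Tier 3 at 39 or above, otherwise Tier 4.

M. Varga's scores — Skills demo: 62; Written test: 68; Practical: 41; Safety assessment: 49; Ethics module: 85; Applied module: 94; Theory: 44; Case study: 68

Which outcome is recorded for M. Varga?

Written test score 68 ≥ 55: minimum met.
Weighted total:
  Skills demo 62 × 0.1 = 6.2
  Written test 68 × 0.1 = 6.8
  Practical 41 × 0.05 = 2.05
  Safety assessment 49 × 0.11 = 5.39
  Ethics module 85 × 0.19 = 16.15
  Applied module 94 × 0.05 = 4.7
  Theory 44 × 0.17 = 7.48
  Case study 68 × 0.23 = 15.64
Sum = 64.41
64.41 is ≥ 64 and < 89 → Tier 2

Tier 2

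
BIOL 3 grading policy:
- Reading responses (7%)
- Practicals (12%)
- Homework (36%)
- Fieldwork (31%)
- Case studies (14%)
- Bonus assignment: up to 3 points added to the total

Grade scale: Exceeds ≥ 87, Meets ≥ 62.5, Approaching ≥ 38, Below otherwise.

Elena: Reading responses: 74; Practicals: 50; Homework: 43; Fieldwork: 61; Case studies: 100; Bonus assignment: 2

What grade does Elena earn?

Weighted total:
  Reading responses 74 × 0.07 = 5.18
  Practicals 50 × 0.12 = 6
  Homework 43 × 0.36 = 15.48
  Fieldwork 61 × 0.31 = 18.91
  Case studies 100 × 0.14 = 14
Sum = 59.57
Bonus assignment: 59.57 + 2 = 61.57
61.57 is ≥ 38 and < 62.5 → Approaching

Approaching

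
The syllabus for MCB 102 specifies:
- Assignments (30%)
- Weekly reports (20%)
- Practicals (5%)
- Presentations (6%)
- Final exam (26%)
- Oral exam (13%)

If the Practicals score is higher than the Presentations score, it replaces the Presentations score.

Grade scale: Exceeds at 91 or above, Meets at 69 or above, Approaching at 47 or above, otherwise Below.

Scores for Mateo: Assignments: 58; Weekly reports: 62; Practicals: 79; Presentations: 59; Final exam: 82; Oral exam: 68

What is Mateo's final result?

Practicals (79) > Presentations (59), so Presentations counts as 79.
Weighted total:
  Assignments 58 × 0.3 = 17.4
  Weekly reports 62 × 0.2 = 12.4
  Practicals 79 × 0.05 = 3.95
  Presentations 79 × 0.06 = 4.74
  Final exam 82 × 0.26 = 21.32
  Oral exam 68 × 0.13 = 8.84
Sum = 68.65
68.65 is ≥ 47 and < 69 → Approaching

Approaching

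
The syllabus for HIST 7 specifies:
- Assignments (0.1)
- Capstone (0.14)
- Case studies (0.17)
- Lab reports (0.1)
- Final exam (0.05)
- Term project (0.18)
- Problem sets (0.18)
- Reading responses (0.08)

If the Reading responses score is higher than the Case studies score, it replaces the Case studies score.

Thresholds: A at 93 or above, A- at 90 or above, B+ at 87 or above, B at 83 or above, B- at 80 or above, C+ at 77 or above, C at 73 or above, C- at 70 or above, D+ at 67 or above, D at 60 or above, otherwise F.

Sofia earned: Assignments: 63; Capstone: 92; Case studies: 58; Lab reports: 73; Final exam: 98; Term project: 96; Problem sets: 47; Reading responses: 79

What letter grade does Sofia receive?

C

Reading responses (79) > Case studies (58), so Case studies counts as 79.
Weighted total:
  Assignments 63 × 0.1 = 6.3
  Capstone 92 × 0.14 = 12.88
  Case studies 79 × 0.17 = 13.43
  Lab reports 73 × 0.1 = 7.3
  Final exam 98 × 0.05 = 4.9
  Term project 96 × 0.18 = 17.28
  Problem sets 47 × 0.18 = 8.46
  Reading responses 79 × 0.08 = 6.32
Sum = 76.87
76.87 is ≥ 73 and < 77 → C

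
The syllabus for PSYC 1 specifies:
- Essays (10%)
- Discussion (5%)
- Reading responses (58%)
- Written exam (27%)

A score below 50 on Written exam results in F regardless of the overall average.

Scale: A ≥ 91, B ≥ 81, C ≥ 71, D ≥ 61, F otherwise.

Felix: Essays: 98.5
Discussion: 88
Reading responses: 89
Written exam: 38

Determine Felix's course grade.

Written exam score 38 < 50: minimum not met.
Weighted total:
  Essays 98.5 × 0.1 = 9.85
  Discussion 88 × 0.05 = 4.4
  Reading responses 89 × 0.58 = 51.62
  Written exam 38 × 0.27 = 10.26
Sum = 76.13
Because the Written exam minimum was not met, the result is F.

F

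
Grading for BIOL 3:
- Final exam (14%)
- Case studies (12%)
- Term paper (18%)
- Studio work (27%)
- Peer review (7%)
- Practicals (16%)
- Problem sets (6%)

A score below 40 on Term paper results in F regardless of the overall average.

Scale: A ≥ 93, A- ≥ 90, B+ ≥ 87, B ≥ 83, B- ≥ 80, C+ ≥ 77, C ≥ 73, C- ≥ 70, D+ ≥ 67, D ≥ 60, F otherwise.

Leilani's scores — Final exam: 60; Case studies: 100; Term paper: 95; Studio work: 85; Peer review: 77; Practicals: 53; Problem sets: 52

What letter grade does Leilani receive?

Term paper score 95 ≥ 40: minimum met.
Weighted total:
  Final exam 60 × 0.14 = 8.4
  Case studies 100 × 0.12 = 12
  Term paper 95 × 0.18 = 17.1
  Studio work 85 × 0.27 = 22.95
  Peer review 77 × 0.07 = 5.39
  Practicals 53 × 0.16 = 8.48
  Problem sets 52 × 0.06 = 3.12
Sum = 77.44
77.44 is ≥ 77 and < 80 → C+

C+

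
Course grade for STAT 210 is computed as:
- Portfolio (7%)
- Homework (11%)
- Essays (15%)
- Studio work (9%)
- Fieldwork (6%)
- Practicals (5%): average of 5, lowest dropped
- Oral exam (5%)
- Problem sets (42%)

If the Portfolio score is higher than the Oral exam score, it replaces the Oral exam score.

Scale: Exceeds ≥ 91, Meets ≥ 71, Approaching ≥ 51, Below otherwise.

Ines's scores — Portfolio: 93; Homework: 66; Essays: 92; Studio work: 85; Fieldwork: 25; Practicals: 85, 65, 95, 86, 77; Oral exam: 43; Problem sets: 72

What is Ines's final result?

Meets

Practicals: drop 65 → average of remaining 4 = 343/4 = 85.75
Portfolio (93) > Oral exam (43), so Oral exam counts as 93.
Weighted total:
  Portfolio 93 × 0.07 = 6.51
  Homework 66 × 0.11 = 7.26
  Essays 92 × 0.15 = 13.8
  Studio work 85 × 0.09 = 7.65
  Fieldwork 25 × 0.06 = 1.5
  Practicals 85.75 × 0.05 = 4.2875
  Oral exam 93 × 0.05 = 4.65
  Problem sets 72 × 0.42 = 30.24
Sum = 75.8975
75.8975 is ≥ 71 and < 91 → Meets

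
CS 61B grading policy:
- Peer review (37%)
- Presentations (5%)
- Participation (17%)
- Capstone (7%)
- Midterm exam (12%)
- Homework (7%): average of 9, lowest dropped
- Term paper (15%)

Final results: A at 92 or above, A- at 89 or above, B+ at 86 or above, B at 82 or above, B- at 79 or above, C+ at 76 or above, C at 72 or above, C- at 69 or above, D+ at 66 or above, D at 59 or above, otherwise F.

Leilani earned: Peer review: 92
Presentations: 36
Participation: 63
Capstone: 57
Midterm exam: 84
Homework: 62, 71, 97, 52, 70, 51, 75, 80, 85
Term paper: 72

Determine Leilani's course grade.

C+

Homework: drop 51 → average of remaining 8 = 592/8 = 74
Weighted total:
  Peer review 92 × 0.37 = 34.04
  Presentations 36 × 0.05 = 1.8
  Participation 63 × 0.17 = 10.71
  Capstone 57 × 0.07 = 3.99
  Midterm exam 84 × 0.12 = 10.08
  Homework 74 × 0.07 = 5.18
  Term paper 72 × 0.15 = 10.8
Sum = 76.6
76.6 is ≥ 76 and < 79 → C+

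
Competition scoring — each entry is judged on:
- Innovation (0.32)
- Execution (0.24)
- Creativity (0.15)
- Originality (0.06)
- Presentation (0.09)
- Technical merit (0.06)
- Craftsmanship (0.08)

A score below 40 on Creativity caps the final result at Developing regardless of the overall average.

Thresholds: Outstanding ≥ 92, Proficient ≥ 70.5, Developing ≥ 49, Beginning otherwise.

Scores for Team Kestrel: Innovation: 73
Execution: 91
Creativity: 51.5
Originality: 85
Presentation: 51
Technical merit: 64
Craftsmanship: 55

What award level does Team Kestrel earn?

Proficient

Creativity score 51.5 ≥ 40: minimum met.
Weighted total:
  Innovation 73 × 0.32 = 23.36
  Execution 91 × 0.24 = 21.84
  Creativity 51.5 × 0.15 = 7.725
  Originality 85 × 0.06 = 5.1
  Presentation 51 × 0.09 = 4.59
  Technical merit 64 × 0.06 = 3.84
  Craftsmanship 55 × 0.08 = 4.4
Sum = 70.855
70.855 is ≥ 70.5 and < 92 → Proficient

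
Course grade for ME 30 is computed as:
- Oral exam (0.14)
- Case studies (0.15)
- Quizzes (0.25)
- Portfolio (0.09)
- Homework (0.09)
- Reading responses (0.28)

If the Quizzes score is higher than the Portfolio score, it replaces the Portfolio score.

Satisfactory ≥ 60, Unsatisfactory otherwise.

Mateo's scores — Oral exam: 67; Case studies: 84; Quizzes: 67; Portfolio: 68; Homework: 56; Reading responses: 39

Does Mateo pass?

Satisfactory

Quizzes (67) ≤ Portfolio (68), so Portfolio stays at 68.
Weighted total:
  Oral exam 67 × 0.14 = 9.38
  Case studies 84 × 0.15 = 12.6
  Quizzes 67 × 0.25 = 16.75
  Portfolio 68 × 0.09 = 6.12
  Homework 56 × 0.09 = 5.04
  Reading responses 39 × 0.28 = 10.92
Sum = 60.81
60.81 ≥ 60 → Satisfactory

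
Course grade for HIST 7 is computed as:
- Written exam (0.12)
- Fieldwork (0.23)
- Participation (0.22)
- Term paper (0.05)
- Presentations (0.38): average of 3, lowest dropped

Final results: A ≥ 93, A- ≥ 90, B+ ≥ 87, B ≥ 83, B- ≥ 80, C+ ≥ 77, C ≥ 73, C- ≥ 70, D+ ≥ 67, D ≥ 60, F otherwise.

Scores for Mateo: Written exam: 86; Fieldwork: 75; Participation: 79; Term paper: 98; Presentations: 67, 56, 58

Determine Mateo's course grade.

C

Presentations: drop 56 → average of remaining 2 = 125/2 = 62.5
Weighted total:
  Written exam 86 × 0.12 = 10.32
  Fieldwork 75 × 0.23 = 17.25
  Participation 79 × 0.22 = 17.38
  Term paper 98 × 0.05 = 4.9
  Presentations 62.5 × 0.38 = 23.75
Sum = 73.6
73.6 is ≥ 73 and < 77 → C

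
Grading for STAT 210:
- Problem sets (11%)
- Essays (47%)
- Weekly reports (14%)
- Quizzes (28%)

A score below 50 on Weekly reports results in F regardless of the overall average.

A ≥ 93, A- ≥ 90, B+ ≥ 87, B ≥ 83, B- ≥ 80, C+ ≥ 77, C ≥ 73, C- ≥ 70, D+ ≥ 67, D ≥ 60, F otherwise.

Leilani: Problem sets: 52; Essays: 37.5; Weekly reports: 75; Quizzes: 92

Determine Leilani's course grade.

F

Weekly reports score 75 ≥ 50: minimum met.
Weighted total:
  Problem sets 52 × 0.11 = 5.72
  Essays 37.5 × 0.47 = 17.625
  Weekly reports 75 × 0.14 = 10.5
  Quizzes 92 × 0.28 = 25.76
Sum = 59.605
59.605 < 60 → F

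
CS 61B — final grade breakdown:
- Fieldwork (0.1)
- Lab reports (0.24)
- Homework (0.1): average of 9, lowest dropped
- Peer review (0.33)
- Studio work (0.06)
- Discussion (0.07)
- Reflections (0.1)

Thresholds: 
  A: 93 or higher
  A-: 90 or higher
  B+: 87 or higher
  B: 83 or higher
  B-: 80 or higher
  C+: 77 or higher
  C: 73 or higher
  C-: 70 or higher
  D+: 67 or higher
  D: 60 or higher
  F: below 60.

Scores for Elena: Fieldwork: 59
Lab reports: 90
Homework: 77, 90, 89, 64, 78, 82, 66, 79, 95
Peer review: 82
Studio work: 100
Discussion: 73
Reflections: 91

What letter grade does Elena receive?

Homework: drop 64 → average of remaining 8 = 656/8 = 82
Weighted total:
  Fieldwork 59 × 0.1 = 5.9
  Lab reports 90 × 0.24 = 21.6
  Homework 82 × 0.1 = 8.2
  Peer review 82 × 0.33 = 27.06
  Studio work 100 × 0.06 = 6
  Discussion 73 × 0.07 = 5.11
  Reflections 91 × 0.1 = 9.1
Sum = 82.97
82.97 is ≥ 80 and < 83 → B-

B-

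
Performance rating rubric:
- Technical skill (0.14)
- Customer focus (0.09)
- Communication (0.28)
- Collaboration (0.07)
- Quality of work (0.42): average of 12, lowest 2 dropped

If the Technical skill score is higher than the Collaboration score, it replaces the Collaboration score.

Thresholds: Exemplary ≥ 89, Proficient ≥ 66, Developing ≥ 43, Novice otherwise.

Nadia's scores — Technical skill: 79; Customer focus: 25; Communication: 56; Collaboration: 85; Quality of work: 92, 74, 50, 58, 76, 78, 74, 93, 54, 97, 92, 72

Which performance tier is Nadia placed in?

Quality of work: drop 50, 54 → average of remaining 10 = 806/10 = 80.6
Technical skill (79) ≤ Collaboration (85), so Collaboration stays at 85.
Weighted total:
  Technical skill 79 × 0.14 = 11.06
  Customer focus 25 × 0.09 = 2.25
  Communication 56 × 0.28 = 15.68
  Collaboration 85 × 0.07 = 5.95
  Quality of work 80.6 × 0.42 = 33.852
Sum = 68.792
68.792 is ≥ 66 and < 89 → Proficient

Proficient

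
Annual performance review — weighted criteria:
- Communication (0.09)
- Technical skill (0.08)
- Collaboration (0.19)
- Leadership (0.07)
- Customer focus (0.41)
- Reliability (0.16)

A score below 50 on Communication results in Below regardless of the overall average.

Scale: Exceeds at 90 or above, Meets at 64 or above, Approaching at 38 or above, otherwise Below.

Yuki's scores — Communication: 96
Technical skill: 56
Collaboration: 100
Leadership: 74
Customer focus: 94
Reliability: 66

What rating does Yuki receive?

Communication score 96 ≥ 50: minimum met.
Weighted total:
  Communication 96 × 0.09 = 8.64
  Technical skill 56 × 0.08 = 4.48
  Collaboration 100 × 0.19 = 19
  Leadership 74 × 0.07 = 5.18
  Customer focus 94 × 0.41 = 38.54
  Reliability 66 × 0.16 = 10.56
Sum = 86.4
86.4 is ≥ 64 and < 90 → Meets

Meets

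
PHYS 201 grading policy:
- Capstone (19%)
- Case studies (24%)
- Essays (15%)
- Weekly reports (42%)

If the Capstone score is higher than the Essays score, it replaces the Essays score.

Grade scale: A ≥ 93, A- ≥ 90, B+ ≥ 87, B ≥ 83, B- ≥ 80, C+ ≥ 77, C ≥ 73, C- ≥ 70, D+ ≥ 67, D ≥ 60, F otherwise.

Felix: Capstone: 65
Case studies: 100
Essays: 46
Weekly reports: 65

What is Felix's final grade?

Capstone (65) > Essays (46), so Essays counts as 65.
Weighted total:
  Capstone 65 × 0.19 = 12.35
  Case studies 100 × 0.24 = 24
  Essays 65 × 0.15 = 9.75
  Weekly reports 65 × 0.42 = 27.3
Sum = 73.4
73.4 is ≥ 73 and < 77 → C

C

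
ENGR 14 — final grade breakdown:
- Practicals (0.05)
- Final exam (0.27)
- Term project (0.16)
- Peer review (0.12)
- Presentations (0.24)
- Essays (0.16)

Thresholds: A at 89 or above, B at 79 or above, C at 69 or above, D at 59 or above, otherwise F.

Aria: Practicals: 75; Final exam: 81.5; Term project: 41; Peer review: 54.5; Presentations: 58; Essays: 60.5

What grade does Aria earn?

D

Weighted total:
  Practicals 75 × 0.05 = 3.75
  Final exam 81.5 × 0.27 = 22.005
  Term project 41 × 0.16 = 6.56
  Peer review 54.5 × 0.12 = 6.54
  Presentations 58 × 0.24 = 13.92
  Essays 60.5 × 0.16 = 9.68
Sum = 62.455
62.455 is ≥ 59 and < 69 → D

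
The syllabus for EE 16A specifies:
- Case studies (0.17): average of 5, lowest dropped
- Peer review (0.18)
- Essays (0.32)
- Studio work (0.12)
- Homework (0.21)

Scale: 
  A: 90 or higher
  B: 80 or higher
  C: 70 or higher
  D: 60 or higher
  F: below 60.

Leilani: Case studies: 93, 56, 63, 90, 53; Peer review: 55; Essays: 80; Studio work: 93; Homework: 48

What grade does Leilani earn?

D

Case studies: drop 53 → average of remaining 4 = 302/4 = 75.5
Weighted total:
  Case studies 75.5 × 0.17 = 12.835
  Peer review 55 × 0.18 = 9.9
  Essays 80 × 0.32 = 25.6
  Studio work 93 × 0.12 = 11.16
  Homework 48 × 0.21 = 10.08
Sum = 69.575
69.575 is ≥ 60 and < 70 → D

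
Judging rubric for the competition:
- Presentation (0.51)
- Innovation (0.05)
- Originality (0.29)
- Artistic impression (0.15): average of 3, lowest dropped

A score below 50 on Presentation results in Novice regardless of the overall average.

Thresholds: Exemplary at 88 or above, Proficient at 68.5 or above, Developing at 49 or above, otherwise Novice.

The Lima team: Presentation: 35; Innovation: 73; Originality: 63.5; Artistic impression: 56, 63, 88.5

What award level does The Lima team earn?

Novice

Artistic impression: drop 56 → average of remaining 2 = 151.5/2 = 75.75
Presentation score 35 < 50: minimum not met.
Weighted total:
  Presentation 35 × 0.51 = 17.85
  Innovation 73 × 0.05 = 3.65
  Originality 63.5 × 0.29 = 18.415
  Artistic impression 75.75 × 0.15 = 11.3625
Sum = 51.2775
Because the Presentation minimum was not met, the result is Novice.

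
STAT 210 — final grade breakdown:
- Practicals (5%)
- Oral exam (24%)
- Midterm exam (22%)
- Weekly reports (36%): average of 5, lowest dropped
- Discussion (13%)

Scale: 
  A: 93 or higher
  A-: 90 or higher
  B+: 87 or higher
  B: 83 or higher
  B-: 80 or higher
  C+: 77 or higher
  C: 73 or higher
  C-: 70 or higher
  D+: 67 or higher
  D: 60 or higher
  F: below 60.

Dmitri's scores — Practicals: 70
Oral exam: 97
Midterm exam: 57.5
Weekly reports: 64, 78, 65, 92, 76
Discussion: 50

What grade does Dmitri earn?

C

Weekly reports: drop 64 → average of remaining 4 = 311/4 = 77.75
Weighted total:
  Practicals 70 × 0.05 = 3.5
  Oral exam 97 × 0.24 = 23.28
  Midterm exam 57.5 × 0.22 = 12.65
  Weekly reports 77.75 × 0.36 = 27.99
  Discussion 50 × 0.13 = 6.5
Sum = 73.92
73.92 is ≥ 73 and < 77 → C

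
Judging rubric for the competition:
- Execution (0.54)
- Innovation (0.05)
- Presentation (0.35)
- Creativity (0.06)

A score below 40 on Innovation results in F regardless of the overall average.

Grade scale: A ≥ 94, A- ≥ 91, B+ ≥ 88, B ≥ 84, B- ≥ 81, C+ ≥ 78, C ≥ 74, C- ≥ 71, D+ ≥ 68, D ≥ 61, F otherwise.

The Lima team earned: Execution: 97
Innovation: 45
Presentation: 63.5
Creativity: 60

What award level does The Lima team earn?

Innovation score 45 ≥ 40: minimum met.
Weighted total:
  Execution 97 × 0.54 = 52.38
  Innovation 45 × 0.05 = 2.25
  Presentation 63.5 × 0.35 = 22.225
  Creativity 60 × 0.06 = 3.6
Sum = 80.455
80.455 is ≥ 78 and < 81 → C+

C+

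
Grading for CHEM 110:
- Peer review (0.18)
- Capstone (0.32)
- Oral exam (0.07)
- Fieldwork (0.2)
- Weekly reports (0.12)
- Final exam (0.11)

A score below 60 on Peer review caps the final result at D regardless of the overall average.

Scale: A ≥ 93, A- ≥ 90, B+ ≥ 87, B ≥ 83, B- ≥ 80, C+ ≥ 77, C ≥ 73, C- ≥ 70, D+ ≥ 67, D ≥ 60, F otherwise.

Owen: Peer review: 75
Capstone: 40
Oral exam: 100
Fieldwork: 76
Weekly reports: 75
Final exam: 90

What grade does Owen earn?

Peer review score 75 ≥ 60: minimum met.
Weighted total:
  Peer review 75 × 0.18 = 13.5
  Capstone 40 × 0.32 = 12.8
  Oral exam 100 × 0.07 = 7
  Fieldwork 76 × 0.2 = 15.2
  Weekly reports 75 × 0.12 = 9
  Final exam 90 × 0.11 = 9.9
Sum = 67.4
67.4 is ≥ 67 and < 70 → D+

D+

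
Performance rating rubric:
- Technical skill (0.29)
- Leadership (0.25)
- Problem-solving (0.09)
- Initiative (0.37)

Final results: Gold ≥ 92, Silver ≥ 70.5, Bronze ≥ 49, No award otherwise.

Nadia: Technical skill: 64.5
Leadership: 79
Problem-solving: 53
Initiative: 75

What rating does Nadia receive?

Weighted total:
  Technical skill 64.5 × 0.29 = 18.705
  Leadership 79 × 0.25 = 19.75
  Problem-solving 53 × 0.09 = 4.77
  Initiative 75 × 0.37 = 27.75
Sum = 70.975
70.975 is ≥ 70.5 and < 92 → Silver

Silver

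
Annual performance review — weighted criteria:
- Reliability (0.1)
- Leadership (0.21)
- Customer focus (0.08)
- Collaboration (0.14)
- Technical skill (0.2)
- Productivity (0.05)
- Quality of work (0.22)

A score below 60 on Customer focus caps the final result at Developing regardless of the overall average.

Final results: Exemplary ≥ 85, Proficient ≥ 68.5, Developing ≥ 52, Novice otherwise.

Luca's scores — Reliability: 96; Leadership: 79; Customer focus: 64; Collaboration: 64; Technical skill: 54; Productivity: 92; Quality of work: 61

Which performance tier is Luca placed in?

Proficient

Customer focus score 64 ≥ 60: minimum met.
Weighted total:
  Reliability 96 × 0.1 = 9.6
  Leadership 79 × 0.21 = 16.59
  Customer focus 64 × 0.08 = 5.12
  Collaboration 64 × 0.14 = 8.96
  Technical skill 54 × 0.2 = 10.8
  Productivity 92 × 0.05 = 4.6
  Quality of work 61 × 0.22 = 13.42
Sum = 69.09
69.09 is ≥ 68.5 and < 85 → Proficient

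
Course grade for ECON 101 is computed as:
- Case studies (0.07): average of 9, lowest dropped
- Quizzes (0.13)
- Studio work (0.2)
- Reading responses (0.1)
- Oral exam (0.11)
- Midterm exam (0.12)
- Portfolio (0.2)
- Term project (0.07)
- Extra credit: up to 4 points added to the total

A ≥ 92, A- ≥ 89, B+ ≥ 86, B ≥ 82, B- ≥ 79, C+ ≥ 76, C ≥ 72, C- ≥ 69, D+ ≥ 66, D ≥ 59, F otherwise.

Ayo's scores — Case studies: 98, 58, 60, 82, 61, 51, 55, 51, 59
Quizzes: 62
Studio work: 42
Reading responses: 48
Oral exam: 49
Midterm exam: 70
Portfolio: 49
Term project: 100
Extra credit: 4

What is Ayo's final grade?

D

Case studies: drop 51 → average of remaining 8 = 524/8 = 65.5
Weighted total:
  Case studies 65.5 × 0.07 = 4.585
  Quizzes 62 × 0.13 = 8.06
  Studio work 42 × 0.2 = 8.4
  Reading responses 48 × 0.1 = 4.8
  Oral exam 49 × 0.11 = 5.39
  Midterm exam 70 × 0.12 = 8.4
  Portfolio 49 × 0.2 = 9.8
  Term project 100 × 0.07 = 7
Sum = 56.435
Extra credit: 56.435 + 4 = 60.435
60.435 is ≥ 59 and < 66 → D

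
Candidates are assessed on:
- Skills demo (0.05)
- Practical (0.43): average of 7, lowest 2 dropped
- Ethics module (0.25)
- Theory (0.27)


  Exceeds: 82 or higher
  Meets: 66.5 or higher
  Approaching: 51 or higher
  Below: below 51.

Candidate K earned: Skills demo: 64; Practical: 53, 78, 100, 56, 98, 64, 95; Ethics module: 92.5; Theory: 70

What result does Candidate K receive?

Practical: drop 53, 56 → average of remaining 5 = 435/5 = 87
Weighted total:
  Skills demo 64 × 0.05 = 3.2
  Practical 87 × 0.43 = 37.41
  Ethics module 92.5 × 0.25 = 23.125
  Theory 70 × 0.27 = 18.9
Sum = 82.635
82.635 ≥ 82 → Exceeds

Exceeds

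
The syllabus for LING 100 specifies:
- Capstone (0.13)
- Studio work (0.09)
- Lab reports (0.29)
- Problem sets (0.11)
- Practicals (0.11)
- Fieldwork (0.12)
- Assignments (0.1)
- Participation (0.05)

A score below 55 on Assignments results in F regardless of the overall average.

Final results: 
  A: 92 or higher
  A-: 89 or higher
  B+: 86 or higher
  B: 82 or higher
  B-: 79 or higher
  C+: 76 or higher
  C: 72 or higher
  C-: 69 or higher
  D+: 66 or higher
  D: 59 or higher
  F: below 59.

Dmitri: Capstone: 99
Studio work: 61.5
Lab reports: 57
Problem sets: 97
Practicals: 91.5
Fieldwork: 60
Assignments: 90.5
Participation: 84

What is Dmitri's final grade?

C+

Assignments score 90.5 ≥ 55: minimum met.
Weighted total:
  Capstone 99 × 0.13 = 12.87
  Studio work 61.5 × 0.09 = 5.535
  Lab reports 57 × 0.29 = 16.53
  Problem sets 97 × 0.11 = 10.67
  Practicals 91.5 × 0.11 = 10.065
  Fieldwork 60 × 0.12 = 7.2
  Assignments 90.5 × 0.1 = 9.05
  Participation 84 × 0.05 = 4.2
Sum = 76.12
76.12 is ≥ 76 and < 79 → C+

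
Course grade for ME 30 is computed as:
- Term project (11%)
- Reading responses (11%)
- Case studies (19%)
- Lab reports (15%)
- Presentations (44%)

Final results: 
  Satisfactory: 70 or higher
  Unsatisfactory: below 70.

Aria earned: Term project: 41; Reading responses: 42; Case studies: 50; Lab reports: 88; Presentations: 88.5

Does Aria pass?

Weighted total:
  Term project 41 × 0.11 = 4.51
  Reading responses 42 × 0.11 = 4.62
  Case studies 50 × 0.19 = 9.5
  Lab reports 88 × 0.15 = 13.2
  Presentations 88.5 × 0.44 = 38.94
Sum = 70.77
70.77 ≥ 70 → Satisfactory

Satisfactory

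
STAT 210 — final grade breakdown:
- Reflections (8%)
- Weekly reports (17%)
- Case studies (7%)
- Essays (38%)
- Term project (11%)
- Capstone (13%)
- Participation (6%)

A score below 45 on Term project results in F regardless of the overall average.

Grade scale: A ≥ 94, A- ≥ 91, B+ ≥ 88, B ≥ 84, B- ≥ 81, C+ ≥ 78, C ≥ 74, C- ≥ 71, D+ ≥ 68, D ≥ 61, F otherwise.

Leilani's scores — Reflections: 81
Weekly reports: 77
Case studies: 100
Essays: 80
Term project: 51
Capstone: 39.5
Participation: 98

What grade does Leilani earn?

Term project score 51 ≥ 45: minimum met.
Weighted total:
  Reflections 81 × 0.08 = 6.48
  Weekly reports 77 × 0.17 = 13.09
  Case studies 100 × 0.07 = 7
  Essays 80 × 0.38 = 30.4
  Term project 51 × 0.11 = 5.61
  Capstone 39.5 × 0.13 = 5.135
  Participation 98 × 0.06 = 5.88
Sum = 73.595
73.595 is ≥ 71 and < 74 → C-

C-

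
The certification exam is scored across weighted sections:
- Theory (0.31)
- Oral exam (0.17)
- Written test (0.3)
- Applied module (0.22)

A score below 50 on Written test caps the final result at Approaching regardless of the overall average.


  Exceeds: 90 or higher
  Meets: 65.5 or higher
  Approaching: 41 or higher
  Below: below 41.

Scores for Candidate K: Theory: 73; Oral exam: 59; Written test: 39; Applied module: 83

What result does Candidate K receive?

Approaching

Written test score 39 < 50: minimum not met.
Weighted total:
  Theory 73 × 0.31 = 22.63
  Oral exam 59 × 0.17 = 10.03
  Written test 39 × 0.3 = 11.7
  Applied module 83 × 0.22 = 18.26
Sum = 62.62
62.62 would be Approaching; cap at Approaching applies → Approaching.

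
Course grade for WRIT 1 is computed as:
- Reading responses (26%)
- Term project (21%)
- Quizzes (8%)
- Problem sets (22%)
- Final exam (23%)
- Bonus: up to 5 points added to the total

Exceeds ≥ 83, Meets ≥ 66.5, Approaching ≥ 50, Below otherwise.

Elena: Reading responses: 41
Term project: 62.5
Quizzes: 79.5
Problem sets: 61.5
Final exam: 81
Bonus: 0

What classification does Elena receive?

Weighted total:
  Reading responses 41 × 0.26 = 10.66
  Term project 62.5 × 0.21 = 13.125
  Quizzes 79.5 × 0.08 = 6.36
  Problem sets 61.5 × 0.22 = 13.53
  Final exam 81 × 0.23 = 18.63
Sum = 62.305
Bonus: 62.305 + 0 = 62.305
62.305 is ≥ 50 and < 66.5 → Approaching

Approaching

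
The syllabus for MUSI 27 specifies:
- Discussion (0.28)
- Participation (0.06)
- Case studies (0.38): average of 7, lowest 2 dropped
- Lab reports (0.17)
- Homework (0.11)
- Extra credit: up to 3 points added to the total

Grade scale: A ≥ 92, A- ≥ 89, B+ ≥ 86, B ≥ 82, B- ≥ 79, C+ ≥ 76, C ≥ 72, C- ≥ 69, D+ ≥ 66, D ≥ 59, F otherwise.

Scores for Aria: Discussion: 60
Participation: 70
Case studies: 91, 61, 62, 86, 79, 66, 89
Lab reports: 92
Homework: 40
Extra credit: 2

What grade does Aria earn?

C

Case studies: drop 61, 62 → average of remaining 5 = 411/5 = 82.2
Weighted total:
  Discussion 60 × 0.28 = 16.8
  Participation 70 × 0.06 = 4.2
  Case studies 82.2 × 0.38 = 31.236
  Lab reports 92 × 0.17 = 15.64
  Homework 40 × 0.11 = 4.4
Sum = 72.276
Extra credit: 72.276 + 2 = 74.276
74.276 is ≥ 72 and < 76 → C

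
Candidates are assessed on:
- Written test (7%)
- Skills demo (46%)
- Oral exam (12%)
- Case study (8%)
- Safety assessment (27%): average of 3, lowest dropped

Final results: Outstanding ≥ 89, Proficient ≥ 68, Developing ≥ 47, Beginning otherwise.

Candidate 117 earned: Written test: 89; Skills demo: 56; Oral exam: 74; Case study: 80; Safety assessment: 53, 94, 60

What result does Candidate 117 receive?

Proficient

Safety assessment: drop 53 → average of remaining 2 = 154/2 = 77
Weighted total:
  Written test 89 × 0.07 = 6.23
  Skills demo 56 × 0.46 = 25.76
  Oral exam 74 × 0.12 = 8.88
  Case study 80 × 0.08 = 6.4
  Safety assessment 77 × 0.27 = 20.79
Sum = 68.06
68.06 is ≥ 68 and < 89 → Proficient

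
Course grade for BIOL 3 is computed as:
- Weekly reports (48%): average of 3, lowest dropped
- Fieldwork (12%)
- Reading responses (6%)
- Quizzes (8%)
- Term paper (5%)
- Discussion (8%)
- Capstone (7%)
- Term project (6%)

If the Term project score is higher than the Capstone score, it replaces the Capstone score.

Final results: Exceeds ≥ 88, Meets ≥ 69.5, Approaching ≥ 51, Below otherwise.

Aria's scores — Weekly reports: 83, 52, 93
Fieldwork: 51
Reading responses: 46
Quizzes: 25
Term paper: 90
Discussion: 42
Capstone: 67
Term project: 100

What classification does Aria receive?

Weekly reports: drop 52 → average of remaining 2 = 176/2 = 88
Term project (100) > Capstone (67), so Capstone counts as 100.
Weighted total:
  Weekly reports 88 × 0.48 = 42.24
  Fieldwork 51 × 0.12 = 6.12
  Reading responses 46 × 0.06 = 2.76
  Quizzes 25 × 0.08 = 2
  Term paper 90 × 0.05 = 4.5
  Discussion 42 × 0.08 = 3.36
  Capstone 100 × 0.07 = 7
  Term project 100 × 0.06 = 6
Sum = 73.98
73.98 is ≥ 69.5 and < 88 → Meets

Meets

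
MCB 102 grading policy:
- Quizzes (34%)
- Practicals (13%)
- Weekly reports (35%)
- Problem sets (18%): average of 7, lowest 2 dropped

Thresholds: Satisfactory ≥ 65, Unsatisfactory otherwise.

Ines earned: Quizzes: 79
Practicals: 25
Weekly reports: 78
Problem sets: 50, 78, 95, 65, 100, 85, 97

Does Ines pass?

Problem sets: drop 50, 65 → average of remaining 5 = 455/5 = 91
Weighted total:
  Quizzes 79 × 0.34 = 26.86
  Practicals 25 × 0.13 = 3.25
  Weekly reports 78 × 0.35 = 27.3
  Problem sets 91 × 0.18 = 16.38
Sum = 73.79
73.79 ≥ 65 → Satisfactory

Satisfactory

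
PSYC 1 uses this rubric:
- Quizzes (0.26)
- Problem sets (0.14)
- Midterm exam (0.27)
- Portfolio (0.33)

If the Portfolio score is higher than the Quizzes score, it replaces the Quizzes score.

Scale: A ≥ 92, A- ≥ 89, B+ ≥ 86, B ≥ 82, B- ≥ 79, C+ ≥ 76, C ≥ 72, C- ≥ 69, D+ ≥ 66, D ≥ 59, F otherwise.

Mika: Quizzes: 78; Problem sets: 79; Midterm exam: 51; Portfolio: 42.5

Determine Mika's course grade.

Portfolio (42.5) ≤ Quizzes (78), so Quizzes stays at 78.
Weighted total:
  Quizzes 78 × 0.26 = 20.28
  Problem sets 79 × 0.14 = 11.06
  Midterm exam 51 × 0.27 = 13.77
  Portfolio 42.5 × 0.33 = 14.025
Sum = 59.135
59.135 is ≥ 59 and < 66 → D

D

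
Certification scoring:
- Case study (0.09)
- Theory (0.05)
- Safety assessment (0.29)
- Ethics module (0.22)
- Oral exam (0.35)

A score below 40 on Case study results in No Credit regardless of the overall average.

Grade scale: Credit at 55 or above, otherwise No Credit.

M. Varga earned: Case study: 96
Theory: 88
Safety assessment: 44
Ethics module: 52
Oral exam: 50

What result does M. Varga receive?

Case study score 96 ≥ 40: minimum met.
Weighted total:
  Case study 96 × 0.09 = 8.64
  Theory 88 × 0.05 = 4.4
  Safety assessment 44 × 0.29 = 12.76
  Ethics module 52 × 0.22 = 11.44
  Oral exam 50 × 0.35 = 17.5
Sum = 54.74
54.74 < 55 → No Credit

No Credit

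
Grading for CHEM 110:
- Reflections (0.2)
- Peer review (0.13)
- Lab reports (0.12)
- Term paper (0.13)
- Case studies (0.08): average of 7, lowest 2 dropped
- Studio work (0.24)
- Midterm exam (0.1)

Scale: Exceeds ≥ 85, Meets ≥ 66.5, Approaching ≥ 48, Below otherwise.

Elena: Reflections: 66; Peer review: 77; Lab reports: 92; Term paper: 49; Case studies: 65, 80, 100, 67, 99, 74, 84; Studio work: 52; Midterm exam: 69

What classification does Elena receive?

Meets

Case studies: drop 65, 67 → average of remaining 5 = 437/5 = 87.4
Weighted total:
  Reflections 66 × 0.2 = 13.2
  Peer review 77 × 0.13 = 10.01
  Lab reports 92 × 0.12 = 11.04
  Term paper 49 × 0.13 = 6.37
  Case studies 87.4 × 0.08 = 6.992
  Studio work 52 × 0.24 = 12.48
  Midterm exam 69 × 0.1 = 6.9
Sum = 66.992
66.992 is ≥ 66.5 and < 85 → Meets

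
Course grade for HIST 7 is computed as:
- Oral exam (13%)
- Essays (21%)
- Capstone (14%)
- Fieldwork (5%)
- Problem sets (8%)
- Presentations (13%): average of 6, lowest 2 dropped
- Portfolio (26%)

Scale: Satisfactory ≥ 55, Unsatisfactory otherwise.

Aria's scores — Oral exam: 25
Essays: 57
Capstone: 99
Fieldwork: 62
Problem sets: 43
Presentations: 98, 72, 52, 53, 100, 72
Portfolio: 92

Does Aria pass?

Satisfactory

Presentations: drop 52, 53 → average of remaining 4 = 342/4 = 85.5
Weighted total:
  Oral exam 25 × 0.13 = 3.25
  Essays 57 × 0.21 = 11.97
  Capstone 99 × 0.14 = 13.86
  Fieldwork 62 × 0.05 = 3.1
  Problem sets 43 × 0.08 = 3.44
  Presentations 85.5 × 0.13 = 11.115
  Portfolio 92 × 0.26 = 23.92
Sum = 70.655
70.655 ≥ 55 → Satisfactory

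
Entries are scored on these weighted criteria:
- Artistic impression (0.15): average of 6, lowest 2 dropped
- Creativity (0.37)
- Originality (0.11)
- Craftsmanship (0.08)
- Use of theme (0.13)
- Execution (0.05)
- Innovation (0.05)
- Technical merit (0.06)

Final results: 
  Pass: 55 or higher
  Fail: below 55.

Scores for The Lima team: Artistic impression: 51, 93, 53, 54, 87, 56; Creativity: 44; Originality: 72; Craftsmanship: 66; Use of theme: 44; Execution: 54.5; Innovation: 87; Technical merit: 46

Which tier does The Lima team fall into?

Artistic impression: drop 51, 53 → average of remaining 4 = 290/4 = 72.5
Weighted total:
  Artistic impression 72.5 × 0.15 = 10.875
  Creativity 44 × 0.37 = 16.28
  Originality 72 × 0.11 = 7.92
  Craftsmanship 66 × 0.08 = 5.28
  Use of theme 44 × 0.13 = 5.72
  Execution 54.5 × 0.05 = 2.725
  Innovation 87 × 0.05 = 4.35
  Technical merit 46 × 0.06 = 2.76
Sum = 55.91
55.91 ≥ 55 → Pass

Pass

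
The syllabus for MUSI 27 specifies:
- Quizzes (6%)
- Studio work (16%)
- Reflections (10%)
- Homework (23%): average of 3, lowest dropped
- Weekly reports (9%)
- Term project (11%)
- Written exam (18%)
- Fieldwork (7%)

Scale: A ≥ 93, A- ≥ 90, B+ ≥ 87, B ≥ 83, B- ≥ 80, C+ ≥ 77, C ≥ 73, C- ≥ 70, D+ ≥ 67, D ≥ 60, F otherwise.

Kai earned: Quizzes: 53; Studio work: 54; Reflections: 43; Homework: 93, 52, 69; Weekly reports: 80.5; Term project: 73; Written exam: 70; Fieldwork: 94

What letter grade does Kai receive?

Homework: drop 52 → average of remaining 2 = 162/2 = 81
Weighted total:
  Quizzes 53 × 0.06 = 3.18
  Studio work 54 × 0.16 = 8.64
  Reflections 43 × 0.1 = 4.3
  Homework 81 × 0.23 = 18.63
  Weekly reports 80.5 × 0.09 = 7.245
  Term project 73 × 0.11 = 8.03
  Written exam 70 × 0.18 = 12.6
  Fieldwork 94 × 0.07 = 6.58
Sum = 69.205
69.205 is ≥ 67 and < 70 → D+

D+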